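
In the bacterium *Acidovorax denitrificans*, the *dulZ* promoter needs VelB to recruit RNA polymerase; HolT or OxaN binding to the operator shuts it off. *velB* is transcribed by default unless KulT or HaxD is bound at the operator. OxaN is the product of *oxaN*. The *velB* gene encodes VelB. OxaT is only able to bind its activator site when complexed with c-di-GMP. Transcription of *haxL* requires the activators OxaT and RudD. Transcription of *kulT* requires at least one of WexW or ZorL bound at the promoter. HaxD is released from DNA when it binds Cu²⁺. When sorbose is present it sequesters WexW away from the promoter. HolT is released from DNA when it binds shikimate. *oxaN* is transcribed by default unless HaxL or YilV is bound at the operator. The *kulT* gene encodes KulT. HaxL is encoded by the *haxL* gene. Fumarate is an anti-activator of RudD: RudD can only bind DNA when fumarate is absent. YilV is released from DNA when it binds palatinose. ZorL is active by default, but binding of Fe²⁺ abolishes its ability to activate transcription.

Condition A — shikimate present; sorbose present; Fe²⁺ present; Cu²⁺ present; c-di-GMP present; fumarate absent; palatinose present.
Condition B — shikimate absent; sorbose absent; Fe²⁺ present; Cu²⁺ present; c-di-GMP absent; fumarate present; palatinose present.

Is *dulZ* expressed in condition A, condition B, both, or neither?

Condition A:
Shikimate is present, so HolT is inactive.
Sorbose is present, so WexW is inactive.
Fe²⁺ is present, so ZorL is inactive.
No activator is available at the *kulT* promoter, so *kulT* is not transcribed.
So KulT is not produced.
Cu²⁺ is present, so HaxD is inactive.
With no repressor bound, *velB* is transcribed.
So VelB is produced and active.
c-di-GMP is present, so OxaT is active.
Fumarate is absent, so RudD is active.
No repressor is bound and OxaT and RudD are active, so *haxL* is transcribed.
So HaxL is produced and active.
Palatinose is present, so YilV is inactive.
With repressor HaxL bound, *oxaN* is not transcribed.
So OxaN is not produced.
No repressor is bound and VelB is active, so *dulZ* is transcribed.
→ *dulZ* is ON in A.
Condition B:
Shikimate is absent, so HolT is active.
Sorbose is absent, so WexW is active.
Fe²⁺ is present, so ZorL is inactive.
Activator WexW is present, so *kulT* is transcribed.
So KulT is produced and active.
Cu²⁺ is present, so HaxD is inactive.
With repressor KulT bound, *velB* is not transcribed.
So VelB is not produced.
c-di-GMP is absent, so OxaT is inactive.
Fumarate is present, so RudD is inactive.
Required activator OxaT is absent, so *haxL* is not transcribed.
So HaxL is not produced.
Palatinose is present, so YilV is inactive.
With no repressor bound, *oxaN* is transcribed.
So OxaN is produced and active.
With repressor HolT bound, *dulZ* is not transcribed.
→ *dulZ* is OFF in B.

A only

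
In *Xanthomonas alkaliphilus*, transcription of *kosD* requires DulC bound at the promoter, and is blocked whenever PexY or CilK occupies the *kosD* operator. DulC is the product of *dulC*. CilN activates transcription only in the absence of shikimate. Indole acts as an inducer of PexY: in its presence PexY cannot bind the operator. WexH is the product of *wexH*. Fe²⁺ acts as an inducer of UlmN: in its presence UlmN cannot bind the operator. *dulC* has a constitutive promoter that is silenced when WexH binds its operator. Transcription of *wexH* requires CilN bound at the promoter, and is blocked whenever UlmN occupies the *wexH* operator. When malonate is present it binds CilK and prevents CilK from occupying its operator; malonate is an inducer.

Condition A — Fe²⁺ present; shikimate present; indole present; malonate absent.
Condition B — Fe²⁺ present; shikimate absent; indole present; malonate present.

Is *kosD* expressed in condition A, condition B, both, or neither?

Condition A:
Fe²⁺ is present, so UlmN is inactive.
Shikimate is present, so CilN is inactive.
Required activator CilN is absent, so *wexH* is not transcribed.
So WexH is not produced.
With no repressor bound, *dulC* is transcribed.
So DulC is produced and active.
Indole is present, so PexY is inactive.
Malonate is absent, so CilK is active.
With repressor CilK bound, *kosD* is not transcribed.
→ *kosD* is OFF in A.
Condition B:
Fe²⁺ is present, so UlmN is inactive.
Shikimate is absent, so CilN is active.
No repressor is bound and CilN is active, so *wexH* is transcribed.
So WexH is produced and active.
With repressor WexH bound, *dulC* is not transcribed.
So DulC is not produced.
Indole is present, so PexY is inactive.
Malonate is present, so CilK is inactive.
Required activator DulC is absent, so *kosD* is not transcribed.
→ *kosD* is OFF in B.

neither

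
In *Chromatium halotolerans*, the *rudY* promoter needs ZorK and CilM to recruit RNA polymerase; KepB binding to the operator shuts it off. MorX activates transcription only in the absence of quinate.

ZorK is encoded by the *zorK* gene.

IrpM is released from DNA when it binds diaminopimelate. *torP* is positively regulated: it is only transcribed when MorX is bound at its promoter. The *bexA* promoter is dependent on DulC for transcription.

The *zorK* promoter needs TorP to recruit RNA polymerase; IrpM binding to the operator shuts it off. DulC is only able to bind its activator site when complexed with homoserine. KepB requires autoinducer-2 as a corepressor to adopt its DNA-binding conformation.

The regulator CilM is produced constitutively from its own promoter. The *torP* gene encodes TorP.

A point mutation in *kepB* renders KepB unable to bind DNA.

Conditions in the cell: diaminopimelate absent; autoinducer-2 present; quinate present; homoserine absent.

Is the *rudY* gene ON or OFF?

OFF

Quinate is present, so MorX is inactive.
Required activator MorX is absent, so *torP* is not transcribed.
So TorP is not produced.
Diaminopimelate is absent, so IrpM is active.
With repressor IrpM bound, *zorK* is not transcribed.
So ZorK is not produced.
CilM is produced constitutively and is active.
KepB is non-functional in this strain, so it has no effect.
Required activator ZorK is absent, so *rudY* is not transcribed.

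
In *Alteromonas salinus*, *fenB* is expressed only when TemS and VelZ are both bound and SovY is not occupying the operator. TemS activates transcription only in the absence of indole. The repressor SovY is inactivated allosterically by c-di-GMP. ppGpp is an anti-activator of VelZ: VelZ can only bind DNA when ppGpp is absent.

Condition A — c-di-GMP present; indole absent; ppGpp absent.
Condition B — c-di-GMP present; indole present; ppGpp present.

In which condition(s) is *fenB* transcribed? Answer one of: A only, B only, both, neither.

Condition A:
c-di-GMP is present, so SovY is inactive.
Indole is absent, so TemS is active.
ppGpp is absent, so VelZ is active.
No repressor is bound and TemS and VelZ are active, so *fenB* is transcribed.
→ *fenB* is ON in A.
Condition B:
c-di-GMP is present, so SovY is inactive.
Indole is present, so TemS is inactive.
ppGpp is present, so VelZ is inactive.
Required activator TemS is absent, so *fenB* is not transcribed.
→ *fenB* is OFF in B.

A only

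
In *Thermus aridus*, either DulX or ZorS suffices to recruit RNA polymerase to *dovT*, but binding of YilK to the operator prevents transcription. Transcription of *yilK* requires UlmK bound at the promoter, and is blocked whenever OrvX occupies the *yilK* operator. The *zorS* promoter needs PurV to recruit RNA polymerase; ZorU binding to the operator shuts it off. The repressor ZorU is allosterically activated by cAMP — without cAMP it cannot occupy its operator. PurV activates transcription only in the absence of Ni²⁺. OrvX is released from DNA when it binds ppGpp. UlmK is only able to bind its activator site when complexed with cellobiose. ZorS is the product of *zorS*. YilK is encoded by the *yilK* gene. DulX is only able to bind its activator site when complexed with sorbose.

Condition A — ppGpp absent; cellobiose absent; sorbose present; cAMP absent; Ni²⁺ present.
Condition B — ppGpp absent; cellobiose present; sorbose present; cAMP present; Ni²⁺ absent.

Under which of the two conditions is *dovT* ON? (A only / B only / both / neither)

both

Condition A:
ppGpp is absent, so OrvX is active.
Cellobiose is absent, so UlmK is inactive.
With repressor OrvX bound, *yilK* is not transcribed.
So YilK is not produced.
Sorbose is present, so DulX is active.
cAMP is absent, so ZorU is inactive.
Ni²⁺ is present, so PurV is inactive.
Required activator PurV is absent, so *zorS* is not transcribed.
So ZorS is not produced.
Activator DulX is present, so *dovT* is transcribed.
→ *dovT* is ON in A.
Condition B:
ppGpp is absent, so OrvX is active.
Cellobiose is present, so UlmK is active.
With repressor OrvX bound, *yilK* is not transcribed.
So YilK is not produced.
Sorbose is present, so DulX is active.
cAMP is present, so ZorU is active.
Ni²⁺ is absent, so PurV is active.
With repressor ZorU bound, *zorS* is not transcribed.
So ZorS is not produced.
Activator DulX is present, so *dovT* is transcribed.
→ *dovT* is ON in B.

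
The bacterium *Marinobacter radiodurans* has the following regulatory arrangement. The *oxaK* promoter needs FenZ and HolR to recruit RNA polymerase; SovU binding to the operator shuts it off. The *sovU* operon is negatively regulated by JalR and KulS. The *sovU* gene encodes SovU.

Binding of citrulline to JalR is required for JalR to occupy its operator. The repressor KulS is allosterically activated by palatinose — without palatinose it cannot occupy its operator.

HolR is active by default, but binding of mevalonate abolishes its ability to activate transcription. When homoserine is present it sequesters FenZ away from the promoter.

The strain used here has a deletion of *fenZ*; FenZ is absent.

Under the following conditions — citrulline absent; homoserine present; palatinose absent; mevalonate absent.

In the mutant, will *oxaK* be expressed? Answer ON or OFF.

OFF

FenZ is non-functional in this strain, so it has no effect.
Mevalonate is absent, so HolR is active.
Citrulline is absent, so JalR is inactive.
Palatinose is absent, so KulS is inactive.
With no repressor bound, *sovU* is transcribed.
So SovU is produced and active.
With repressor SovU bound, *oxaK* is not transcribed.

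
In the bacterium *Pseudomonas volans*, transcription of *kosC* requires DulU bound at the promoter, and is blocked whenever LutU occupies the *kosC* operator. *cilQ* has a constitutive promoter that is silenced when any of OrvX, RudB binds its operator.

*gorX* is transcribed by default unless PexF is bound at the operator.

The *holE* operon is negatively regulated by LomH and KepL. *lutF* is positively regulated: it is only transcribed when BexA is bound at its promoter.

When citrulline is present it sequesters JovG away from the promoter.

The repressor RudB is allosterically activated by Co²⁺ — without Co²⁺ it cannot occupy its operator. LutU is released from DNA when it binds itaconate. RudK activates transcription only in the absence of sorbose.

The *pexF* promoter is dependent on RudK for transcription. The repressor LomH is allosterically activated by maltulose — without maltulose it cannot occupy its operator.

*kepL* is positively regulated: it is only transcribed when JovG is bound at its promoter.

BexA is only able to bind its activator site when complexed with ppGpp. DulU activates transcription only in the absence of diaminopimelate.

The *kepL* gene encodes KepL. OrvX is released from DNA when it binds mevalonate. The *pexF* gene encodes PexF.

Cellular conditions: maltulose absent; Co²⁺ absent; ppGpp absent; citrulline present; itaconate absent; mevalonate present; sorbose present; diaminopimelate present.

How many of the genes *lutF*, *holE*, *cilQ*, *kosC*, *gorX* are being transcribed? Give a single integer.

3

ppGpp is absent, so BexA is inactive.
Required activator BexA is absent, so *lutF* is not transcribed.
→ *lutF* is OFF.
Maltulose is absent, so LomH is inactive.
Citrulline is present, so JovG is inactive.
Required activator JovG is absent, so *kepL* is not transcribed.
So KepL is not produced.
With no repressor bound, *holE* is transcribed.
→ *holE* is ON.
Mevalonate is present, so OrvX is inactive.
Co²⁺ is absent, so RudB is inactive.
With no repressor bound, *cilQ* is transcribed.
→ *cilQ* is ON.
Diaminopimelate is present, so DulU is inactive.
Itaconate is absent, so LutU is active.
With repressor LutU bound, *kosC* is not transcribed.
→ *kosC* is OFF.
Sorbose is present, so RudK is inactive.
Required activator RudK is absent, so *pexF* is not transcribed.
So PexF is not produced.
With no repressor bound, *gorX* is transcribed.
→ *gorX* is ON.
3 of the 5 genes are transcribed.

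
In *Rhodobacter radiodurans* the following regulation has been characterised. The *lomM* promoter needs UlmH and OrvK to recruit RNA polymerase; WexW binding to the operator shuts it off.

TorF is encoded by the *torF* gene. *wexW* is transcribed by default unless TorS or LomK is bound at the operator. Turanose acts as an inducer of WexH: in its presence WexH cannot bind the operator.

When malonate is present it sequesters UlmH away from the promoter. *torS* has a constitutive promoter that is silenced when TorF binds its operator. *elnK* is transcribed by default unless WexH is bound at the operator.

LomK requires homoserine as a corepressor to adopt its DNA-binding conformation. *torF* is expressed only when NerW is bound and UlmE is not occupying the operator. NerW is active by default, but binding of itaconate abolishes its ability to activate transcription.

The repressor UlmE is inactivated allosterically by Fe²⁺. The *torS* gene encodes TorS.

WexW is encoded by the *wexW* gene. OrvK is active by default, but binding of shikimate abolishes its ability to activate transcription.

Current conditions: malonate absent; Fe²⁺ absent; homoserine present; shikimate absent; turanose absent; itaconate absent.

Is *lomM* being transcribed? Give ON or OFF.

Malonate is absent, so UlmH is active.
Shikimate is absent, so OrvK is active.
Fe²⁺ is absent, so UlmE is active.
Itaconate is absent, so NerW is active.
With repressor UlmE bound, *torF* is not transcribed.
So TorF is not produced.
With no repressor bound, *torS* is transcribed.
So TorS is produced and active.
Homoserine is present, so LomK is active.
With repressor TorS bound, *wexW* is not transcribed.
So WexW is not produced.
No repressor is bound and UlmH and OrvK are active, so *lomM* is transcribed.

ON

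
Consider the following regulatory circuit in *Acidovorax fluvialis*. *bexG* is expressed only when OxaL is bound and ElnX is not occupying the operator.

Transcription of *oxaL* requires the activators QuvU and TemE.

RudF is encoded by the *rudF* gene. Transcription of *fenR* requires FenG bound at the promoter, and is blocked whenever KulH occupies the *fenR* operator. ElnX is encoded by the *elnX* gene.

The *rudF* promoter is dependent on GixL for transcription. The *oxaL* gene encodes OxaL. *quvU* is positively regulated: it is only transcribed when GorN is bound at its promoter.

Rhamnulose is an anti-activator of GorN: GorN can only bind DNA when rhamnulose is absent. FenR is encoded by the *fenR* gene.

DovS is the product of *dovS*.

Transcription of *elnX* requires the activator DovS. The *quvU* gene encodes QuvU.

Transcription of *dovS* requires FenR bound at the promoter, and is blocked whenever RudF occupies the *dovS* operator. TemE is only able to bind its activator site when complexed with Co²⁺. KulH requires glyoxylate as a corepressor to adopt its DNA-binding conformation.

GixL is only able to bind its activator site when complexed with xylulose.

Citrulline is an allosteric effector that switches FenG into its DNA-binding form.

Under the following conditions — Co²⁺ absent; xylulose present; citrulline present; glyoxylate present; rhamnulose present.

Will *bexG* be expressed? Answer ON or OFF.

OFF

Rhamnulose is present, so GorN is inactive.
Required activator GorN is absent, so *quvU* is not transcribed.
So QuvU is not produced.
Co²⁺ is absent, so TemE is inactive.
Required activator QuvU is absent, so *oxaL* is not transcribed.
So OxaL is not produced.
Glyoxylate is present, so KulH is active.
Citrulline is present, so FenG is active.
With repressor KulH bound, *fenR* is not transcribed.
So FenR is not produced.
Xylulose is present, so GixL is active.
No repressor is bound and GixL is active, so *rudF* is transcribed.
So RudF is produced and active.
With repressor RudF bound, *dovS* is not transcribed.
So DovS is not produced.
Required activator DovS is absent, so *elnX* is not transcribed.
So ElnX is not produced.
Required activator OxaL is absent, so *bexG* is not transcribed.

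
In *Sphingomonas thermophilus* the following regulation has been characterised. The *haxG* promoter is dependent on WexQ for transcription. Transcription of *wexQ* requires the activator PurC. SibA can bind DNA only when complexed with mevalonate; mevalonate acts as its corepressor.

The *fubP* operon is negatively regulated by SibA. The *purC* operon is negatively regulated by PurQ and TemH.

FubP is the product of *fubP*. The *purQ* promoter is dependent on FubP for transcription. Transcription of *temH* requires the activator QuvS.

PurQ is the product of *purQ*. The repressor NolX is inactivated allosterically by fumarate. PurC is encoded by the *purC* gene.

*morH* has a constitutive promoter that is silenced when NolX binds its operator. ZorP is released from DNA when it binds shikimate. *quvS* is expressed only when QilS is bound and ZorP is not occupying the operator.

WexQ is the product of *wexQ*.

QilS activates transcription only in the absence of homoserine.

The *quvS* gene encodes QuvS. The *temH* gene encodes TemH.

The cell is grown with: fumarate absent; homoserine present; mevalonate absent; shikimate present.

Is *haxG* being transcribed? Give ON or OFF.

OFF

Mevalonate is absent, so SibA is inactive.
With no repressor bound, *fubP* is transcribed.
So FubP is produced and active.
No repressor is bound and FubP is active, so *purQ* is transcribed.
So PurQ is produced and active.
Shikimate is present, so ZorP is inactive.
Homoserine is present, so QilS is inactive.
Required activator QilS is absent, so *quvS* is not transcribed.
So QuvS is not produced.
Required activator QuvS is absent, so *temH* is not transcribed.
So TemH is not produced.
With repressor PurQ bound, *purC* is not transcribed.
So PurC is not produced.
Required activator PurC is absent, so *wexQ* is not transcribed.
So WexQ is not produced.
Required activator WexQ is absent, so *haxG* is not transcribed.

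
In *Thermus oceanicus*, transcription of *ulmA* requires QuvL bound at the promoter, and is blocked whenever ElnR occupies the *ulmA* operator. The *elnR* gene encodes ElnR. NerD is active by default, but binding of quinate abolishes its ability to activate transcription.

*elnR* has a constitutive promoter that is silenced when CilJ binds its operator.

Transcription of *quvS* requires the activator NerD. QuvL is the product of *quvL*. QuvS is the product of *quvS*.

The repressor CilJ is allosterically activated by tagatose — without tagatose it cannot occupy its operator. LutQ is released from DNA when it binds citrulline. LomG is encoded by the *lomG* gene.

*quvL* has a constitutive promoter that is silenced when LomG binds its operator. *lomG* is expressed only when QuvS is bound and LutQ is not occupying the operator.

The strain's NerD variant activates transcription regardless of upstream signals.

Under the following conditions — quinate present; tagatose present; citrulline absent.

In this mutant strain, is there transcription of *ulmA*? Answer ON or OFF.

Tagatose is present, so CilJ is active.
With repressor CilJ bound, *elnR* is not transcribed.
So ElnR is not produced.
NerD is constitutively active in this strain.
No repressor is bound and NerD is active, so *quvS* is transcribed.
So QuvS is produced and active.
Citrulline is absent, so LutQ is active.
With repressor LutQ bound, *lomG* is not transcribed.
So LomG is not produced.
With no repressor bound, *quvL* is transcribed.
So QuvL is produced and active.
No repressor is bound and QuvL is active, so *ulmA* is transcribed.

ON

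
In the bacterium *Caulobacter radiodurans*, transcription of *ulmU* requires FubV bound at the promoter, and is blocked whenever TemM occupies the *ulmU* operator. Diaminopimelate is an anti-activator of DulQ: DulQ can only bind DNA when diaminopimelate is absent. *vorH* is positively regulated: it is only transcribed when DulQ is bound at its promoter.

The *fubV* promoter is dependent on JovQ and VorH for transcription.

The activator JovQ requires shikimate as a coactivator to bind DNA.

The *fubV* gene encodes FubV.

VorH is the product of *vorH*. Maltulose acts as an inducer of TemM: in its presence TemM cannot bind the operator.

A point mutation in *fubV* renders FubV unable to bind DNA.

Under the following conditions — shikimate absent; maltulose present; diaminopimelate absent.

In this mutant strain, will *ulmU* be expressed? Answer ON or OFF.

OFF

FubV is non-functional in this strain, so it has no effect.
Maltulose is present, so TemM is inactive.
Required activator FubV is absent, so *ulmU* is not transcribed.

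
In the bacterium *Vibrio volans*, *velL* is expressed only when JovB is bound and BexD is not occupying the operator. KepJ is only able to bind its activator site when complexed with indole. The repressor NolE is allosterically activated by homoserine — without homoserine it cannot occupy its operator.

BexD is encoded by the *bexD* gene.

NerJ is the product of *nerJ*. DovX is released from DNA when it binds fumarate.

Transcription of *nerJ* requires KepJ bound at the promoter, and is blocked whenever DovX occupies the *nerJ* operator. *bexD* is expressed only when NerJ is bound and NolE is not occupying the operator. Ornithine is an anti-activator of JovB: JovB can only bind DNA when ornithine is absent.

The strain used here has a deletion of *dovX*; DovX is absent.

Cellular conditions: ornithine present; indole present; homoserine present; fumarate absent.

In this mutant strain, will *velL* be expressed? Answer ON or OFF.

OFF

Ornithine is present, so JovB is inactive.
DovX is non-functional in this strain, so it has no effect.
Indole is present, so KepJ is active.
No repressor is bound and KepJ is active, so *nerJ* is transcribed.
So NerJ is produced and active.
Homoserine is present, so NolE is active.
With repressor NolE bound, *bexD* is not transcribed.
So BexD is not produced.
Required activator JovB is absent, so *velL* is not transcribed.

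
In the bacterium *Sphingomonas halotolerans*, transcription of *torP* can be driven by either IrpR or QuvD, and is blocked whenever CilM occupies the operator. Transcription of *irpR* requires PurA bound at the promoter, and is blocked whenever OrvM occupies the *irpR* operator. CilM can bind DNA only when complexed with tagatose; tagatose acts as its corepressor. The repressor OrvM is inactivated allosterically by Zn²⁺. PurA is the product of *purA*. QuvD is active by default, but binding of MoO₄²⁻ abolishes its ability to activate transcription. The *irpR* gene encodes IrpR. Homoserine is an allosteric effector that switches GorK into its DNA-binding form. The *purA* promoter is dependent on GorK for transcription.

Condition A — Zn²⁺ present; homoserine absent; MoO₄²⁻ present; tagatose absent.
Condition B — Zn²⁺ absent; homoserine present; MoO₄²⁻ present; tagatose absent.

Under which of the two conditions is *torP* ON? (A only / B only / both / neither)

Condition A:
Zn²⁺ is present, so OrvM is inactive.
Homoserine is absent, so GorK is inactive.
Required activator GorK is absent, so *purA* is not transcribed.
So PurA is not produced.
Required activator PurA is absent, so *irpR* is not transcribed.
So IrpR is not produced.
MoO₄²⁻ is present, so QuvD is inactive.
Tagatose is absent, so CilM is inactive.
No activator is available at the *torP* promoter, so *torP* is not transcribed.
→ *torP* is OFF in A.
Condition B:
Zn²⁺ is absent, so OrvM is active.
Homoserine is present, so GorK is active.
No repressor is bound and GorK is active, so *purA* is transcribed.
So PurA is produced and active.
With repressor OrvM bound, *irpR* is not transcribed.
So IrpR is not produced.
MoO₄²⁻ is present, so QuvD is inactive.
Tagatose is absent, so CilM is inactive.
No activator is available at the *torP* promoter, so *torP* is not transcribed.
→ *torP* is OFF in B.

neither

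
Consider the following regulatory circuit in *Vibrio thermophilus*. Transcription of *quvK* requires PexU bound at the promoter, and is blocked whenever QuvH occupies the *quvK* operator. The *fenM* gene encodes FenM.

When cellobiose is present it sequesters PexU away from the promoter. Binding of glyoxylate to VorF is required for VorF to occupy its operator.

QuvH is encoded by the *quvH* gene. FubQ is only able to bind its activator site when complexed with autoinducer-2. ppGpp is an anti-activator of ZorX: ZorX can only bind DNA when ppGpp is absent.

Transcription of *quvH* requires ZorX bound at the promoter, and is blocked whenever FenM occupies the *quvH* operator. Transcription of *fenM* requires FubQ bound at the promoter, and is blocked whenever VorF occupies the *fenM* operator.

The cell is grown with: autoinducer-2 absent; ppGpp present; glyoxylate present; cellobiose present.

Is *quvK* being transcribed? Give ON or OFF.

OFF

Cellobiose is present, so PexU is inactive.
ppGpp is present, so ZorX is inactive.
Glyoxylate is present, so VorF is active.
Autoinducer-2 is absent, so FubQ is inactive.
With repressor VorF bound, *fenM* is not transcribed.
So FenM is not produced.
Required activator ZorX is absent, so *quvH* is not transcribed.
So QuvH is not produced.
Required activator PexU is absent, so *quvK* is not transcribed.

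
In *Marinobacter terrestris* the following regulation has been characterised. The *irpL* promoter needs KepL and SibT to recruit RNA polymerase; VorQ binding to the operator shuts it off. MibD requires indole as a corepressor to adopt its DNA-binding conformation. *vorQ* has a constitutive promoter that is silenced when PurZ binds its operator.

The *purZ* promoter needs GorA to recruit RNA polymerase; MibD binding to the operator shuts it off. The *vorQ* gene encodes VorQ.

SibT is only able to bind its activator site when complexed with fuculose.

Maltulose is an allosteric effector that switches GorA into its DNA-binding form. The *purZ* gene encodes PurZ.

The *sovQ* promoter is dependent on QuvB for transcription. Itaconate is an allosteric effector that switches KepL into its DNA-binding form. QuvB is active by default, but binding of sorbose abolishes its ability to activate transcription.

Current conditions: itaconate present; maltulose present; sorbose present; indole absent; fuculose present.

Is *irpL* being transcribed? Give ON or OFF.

Itaconate is present, so KepL is active.
Maltulose is present, so GorA is active.
Indole is absent, so MibD is inactive.
No repressor is bound and GorA is active, so *purZ* is transcribed.
So PurZ is produced and active.
With repressor PurZ bound, *vorQ* is not transcribed.
So VorQ is not produced.
Fuculose is present, so SibT is active.
No repressor is bound and KepL and SibT are active, so *irpL* is transcribed.

ON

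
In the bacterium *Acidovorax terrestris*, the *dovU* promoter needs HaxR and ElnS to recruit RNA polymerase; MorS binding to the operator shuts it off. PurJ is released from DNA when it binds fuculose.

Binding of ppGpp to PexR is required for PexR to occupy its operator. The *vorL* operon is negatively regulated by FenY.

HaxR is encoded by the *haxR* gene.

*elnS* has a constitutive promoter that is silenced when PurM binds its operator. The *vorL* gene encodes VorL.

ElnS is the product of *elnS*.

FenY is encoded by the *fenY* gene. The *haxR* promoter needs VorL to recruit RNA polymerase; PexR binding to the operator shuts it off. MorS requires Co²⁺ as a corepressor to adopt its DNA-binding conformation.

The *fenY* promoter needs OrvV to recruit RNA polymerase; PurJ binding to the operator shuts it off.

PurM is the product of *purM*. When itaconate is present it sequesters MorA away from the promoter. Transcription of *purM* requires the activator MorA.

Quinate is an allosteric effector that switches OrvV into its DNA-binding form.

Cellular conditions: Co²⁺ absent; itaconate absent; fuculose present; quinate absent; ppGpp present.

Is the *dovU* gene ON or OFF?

ppGpp is present, so PexR is active.
Quinate is absent, so OrvV is inactive.
Fuculose is present, so PurJ is inactive.
Required activator OrvV is absent, so *fenY* is not transcribed.
So FenY is not produced.
With no repressor bound, *vorL* is transcribed.
So VorL is produced and active.
With repressor PexR bound, *haxR* is not transcribed.
So HaxR is not produced.
Itaconate is absent, so MorA is active.
No repressor is bound and MorA is active, so *purM* is transcribed.
So PurM is produced and active.
With repressor PurM bound, *elnS* is not transcribed.
So ElnS is not produced.
Co²⁺ is absent, so MorS is inactive.
Required activator HaxR is absent, so *dovU* is not transcribed.

OFF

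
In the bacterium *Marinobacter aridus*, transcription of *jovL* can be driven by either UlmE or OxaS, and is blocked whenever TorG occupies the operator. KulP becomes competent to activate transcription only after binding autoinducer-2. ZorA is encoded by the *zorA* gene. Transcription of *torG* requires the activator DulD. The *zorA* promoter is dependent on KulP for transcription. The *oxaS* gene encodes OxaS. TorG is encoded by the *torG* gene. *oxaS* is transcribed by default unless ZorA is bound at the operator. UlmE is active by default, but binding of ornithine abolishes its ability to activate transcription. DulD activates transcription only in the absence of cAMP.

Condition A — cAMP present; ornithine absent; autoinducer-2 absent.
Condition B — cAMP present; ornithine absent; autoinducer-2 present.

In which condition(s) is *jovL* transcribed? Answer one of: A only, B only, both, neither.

both

Condition A:
cAMP is present, so DulD is inactive.
Required activator DulD is absent, so *torG* is not transcribed.
So TorG is not produced.
Ornithine is absent, so UlmE is active.
Autoinducer-2 is absent, so KulP is inactive.
Required activator KulP is absent, so *zorA* is not transcribed.
So ZorA is not produced.
With no repressor bound, *oxaS* is transcribed.
So OxaS is produced and active.
Activator UlmE is present, so *jovL* is transcribed.
→ *jovL* is ON in A.
Condition B:
cAMP is present, so DulD is inactive.
Required activator DulD is absent, so *torG* is not transcribed.
So TorG is not produced.
Ornithine is absent, so UlmE is active.
Autoinducer-2 is present, so KulP is active.
No repressor is bound and KulP is active, so *zorA* is transcribed.
So ZorA is produced and active.
With repressor ZorA bound, *oxaS* is not transcribed.
So OxaS is not produced.
Activator UlmE is present, so *jovL* is transcribed.
→ *jovL* is ON in B.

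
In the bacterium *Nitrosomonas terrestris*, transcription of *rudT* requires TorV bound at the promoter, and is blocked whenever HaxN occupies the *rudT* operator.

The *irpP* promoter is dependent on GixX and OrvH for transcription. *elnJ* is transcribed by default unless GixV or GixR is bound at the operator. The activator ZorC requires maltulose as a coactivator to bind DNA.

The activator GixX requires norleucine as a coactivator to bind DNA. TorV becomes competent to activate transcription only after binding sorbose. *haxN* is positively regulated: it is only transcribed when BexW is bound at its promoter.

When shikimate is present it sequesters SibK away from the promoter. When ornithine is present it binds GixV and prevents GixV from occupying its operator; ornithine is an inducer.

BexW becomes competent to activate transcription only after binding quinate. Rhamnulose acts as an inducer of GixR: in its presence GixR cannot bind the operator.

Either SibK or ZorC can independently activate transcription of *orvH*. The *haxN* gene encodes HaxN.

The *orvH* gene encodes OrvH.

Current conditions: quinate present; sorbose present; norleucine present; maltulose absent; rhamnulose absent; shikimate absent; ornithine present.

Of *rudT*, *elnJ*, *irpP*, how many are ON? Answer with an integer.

Sorbose is present, so TorV is active.
Quinate is present, so BexW is active.
No repressor is bound and BexW is active, so *haxN* is transcribed.
So HaxN is produced and active.
With repressor HaxN bound, *rudT* is not transcribed.
→ *rudT* is OFF.
Ornithine is present, so GixV is inactive.
Rhamnulose is absent, so GixR is active.
With repressor GixR bound, *elnJ* is not transcribed.
→ *elnJ* is OFF.
Norleucine is present, so GixX is active.
Shikimate is absent, so SibK is active.
Maltulose is absent, so ZorC is inactive.
Activator SibK is present, so *orvH* is transcribed.
So OrvH is produced and active.
No repressor is bound and GixX and OrvH are active, so *irpP* is transcribed.
→ *irpP* is ON.
1 of the 3 genes is transcribed.

1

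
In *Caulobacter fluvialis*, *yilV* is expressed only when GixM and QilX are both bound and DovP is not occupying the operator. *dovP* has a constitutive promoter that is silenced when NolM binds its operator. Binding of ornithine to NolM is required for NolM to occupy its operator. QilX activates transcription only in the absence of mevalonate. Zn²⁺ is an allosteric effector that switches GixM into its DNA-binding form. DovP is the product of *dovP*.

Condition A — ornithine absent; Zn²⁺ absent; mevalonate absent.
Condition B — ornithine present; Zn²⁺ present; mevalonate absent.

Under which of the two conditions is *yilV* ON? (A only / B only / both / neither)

B only

Condition A:
Ornithine is absent, so NolM is inactive.
With no repressor bound, *dovP* is transcribed.
So DovP is produced and active.
Zn²⁺ is absent, so GixM is inactive.
Mevalonate is absent, so QilX is active.
With repressor DovP bound, *yilV* is not transcribed.
→ *yilV* is OFF in A.
Condition B:
Ornithine is present, so NolM is active.
With repressor NolM bound, *dovP* is not transcribed.
So DovP is not produced.
Zn²⁺ is present, so GixM is active.
Mevalonate is absent, so QilX is active.
No repressor is bound and GixM and QilX are active, so *yilV* is transcribed.
→ *yilV* is ON in B.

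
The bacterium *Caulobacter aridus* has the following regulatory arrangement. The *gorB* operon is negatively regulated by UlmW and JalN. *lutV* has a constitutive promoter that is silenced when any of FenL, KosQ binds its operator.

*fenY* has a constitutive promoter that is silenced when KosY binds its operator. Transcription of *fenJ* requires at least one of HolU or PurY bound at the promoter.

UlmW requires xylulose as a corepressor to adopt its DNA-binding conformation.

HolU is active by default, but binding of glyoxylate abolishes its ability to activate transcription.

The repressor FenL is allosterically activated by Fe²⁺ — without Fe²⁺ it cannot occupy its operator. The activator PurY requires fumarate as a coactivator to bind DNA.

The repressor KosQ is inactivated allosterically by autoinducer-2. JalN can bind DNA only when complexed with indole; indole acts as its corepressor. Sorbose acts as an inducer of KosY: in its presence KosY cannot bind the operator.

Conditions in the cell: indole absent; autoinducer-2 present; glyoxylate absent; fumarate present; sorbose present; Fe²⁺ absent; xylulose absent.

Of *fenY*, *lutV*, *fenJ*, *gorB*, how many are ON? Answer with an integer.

Sorbose is present, so KosY is inactive.
With no repressor bound, *fenY* is transcribed.
→ *fenY* is ON.
Fe²⁺ is absent, so FenL is inactive.
Autoinducer-2 is present, so KosQ is inactive.
With no repressor bound, *lutV* is transcribed.
→ *lutV* is ON.
Glyoxylate is absent, so HolU is active.
Fumarate is present, so PurY is active.
Activator HolU is present, so *fenJ* is transcribed.
→ *fenJ* is ON.
Xylulose is absent, so UlmW is inactive.
Indole is absent, so JalN is inactive.
With no repressor bound, *gorB* is transcribed.
→ *gorB* is ON.
4 of the 4 genes are transcribed.

4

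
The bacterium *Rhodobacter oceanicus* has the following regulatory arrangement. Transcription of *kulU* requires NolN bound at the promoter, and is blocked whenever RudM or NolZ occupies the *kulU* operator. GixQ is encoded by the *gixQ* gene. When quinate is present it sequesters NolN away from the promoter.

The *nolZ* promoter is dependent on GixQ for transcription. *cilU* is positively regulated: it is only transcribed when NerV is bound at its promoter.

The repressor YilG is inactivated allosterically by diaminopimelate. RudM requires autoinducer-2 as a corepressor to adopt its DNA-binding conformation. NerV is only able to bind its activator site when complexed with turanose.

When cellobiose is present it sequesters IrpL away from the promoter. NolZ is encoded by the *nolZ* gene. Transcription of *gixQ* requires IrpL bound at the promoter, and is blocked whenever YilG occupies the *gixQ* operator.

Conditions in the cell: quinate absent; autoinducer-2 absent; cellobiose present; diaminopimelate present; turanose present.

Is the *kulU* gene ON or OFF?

Autoinducer-2 is absent, so RudM is inactive.
Cellobiose is present, so IrpL is inactive.
Diaminopimelate is present, so YilG is inactive.
Required activator IrpL is absent, so *gixQ* is not transcribed.
So GixQ is not produced.
Required activator GixQ is absent, so *nolZ* is not transcribed.
So NolZ is not produced.
Quinate is absent, so NolN is active.
No repressor is bound and NolN is active, so *kulU* is transcribed.

ON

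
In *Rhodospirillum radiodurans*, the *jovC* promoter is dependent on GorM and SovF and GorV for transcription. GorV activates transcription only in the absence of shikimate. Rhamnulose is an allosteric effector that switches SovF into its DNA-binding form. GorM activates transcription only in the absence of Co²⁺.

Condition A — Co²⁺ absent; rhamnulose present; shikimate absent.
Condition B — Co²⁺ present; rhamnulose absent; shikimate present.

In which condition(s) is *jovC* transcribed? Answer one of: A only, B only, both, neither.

A only

Condition A:
Co²⁺ is absent, so GorM is active.
Rhamnulose is present, so SovF is active.
Shikimate is absent, so GorV is active.
No repressor is bound and GorM and SovF and GorV are active, so *jovC* is transcribed.
→ *jovC* is ON in A.
Condition B:
Co²⁺ is present, so GorM is inactive.
Rhamnulose is absent, so SovF is inactive.
Shikimate is present, so GorV is inactive.
Required activator GorM is absent, so *jovC* is not transcribed.
→ *jovC* is OFF in B.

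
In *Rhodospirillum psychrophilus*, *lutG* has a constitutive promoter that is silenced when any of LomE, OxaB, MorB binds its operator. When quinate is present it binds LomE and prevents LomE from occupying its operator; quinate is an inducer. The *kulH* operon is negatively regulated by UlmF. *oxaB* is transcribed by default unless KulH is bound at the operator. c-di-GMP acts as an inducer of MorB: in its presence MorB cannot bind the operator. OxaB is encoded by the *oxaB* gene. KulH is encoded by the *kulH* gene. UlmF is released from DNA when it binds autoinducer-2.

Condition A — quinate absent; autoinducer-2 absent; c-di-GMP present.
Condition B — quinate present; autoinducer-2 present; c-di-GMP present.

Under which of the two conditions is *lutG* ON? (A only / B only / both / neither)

B only

Condition A:
Quinate is absent, so LomE is active.
Autoinducer-2 is absent, so UlmF is active.
With repressor UlmF bound, *kulH* is not transcribed.
So KulH is not produced.
With no repressor bound, *oxaB* is transcribed.
So OxaB is produced and active.
c-di-GMP is present, so MorB is inactive.
With repressor LomE bound, *lutG* is not transcribed.
→ *lutG* is OFF in A.
Condition B:
Quinate is present, so LomE is inactive.
Autoinducer-2 is present, so UlmF is inactive.
With no repressor bound, *kulH* is transcribed.
So KulH is produced and active.
With repressor KulH bound, *oxaB* is not transcribed.
So OxaB is not produced.
c-di-GMP is present, so MorB is inactive.
With no repressor bound, *lutG* is transcribed.
→ *lutG* is ON in B.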